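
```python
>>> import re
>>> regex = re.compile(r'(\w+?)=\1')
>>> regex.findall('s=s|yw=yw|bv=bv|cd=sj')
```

['s', 'yw', 'bv']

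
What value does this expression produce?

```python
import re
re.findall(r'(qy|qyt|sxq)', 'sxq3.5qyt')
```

The regex engine tests alternatives in the order written; an earlier branch that matches wins even if a later one would match more.
With a single group, `findall` returns only what that group captured — 2 items.

['sxq', 'qy']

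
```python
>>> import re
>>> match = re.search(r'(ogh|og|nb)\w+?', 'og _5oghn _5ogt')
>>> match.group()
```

Alternation isn't longest-match — the leftmost alternative that fits at this position is chosen.
`re.search` scans for the first position where the pattern succeeds.
The match spans [5:9] → 'oghn'.
Captured: group 1 = 'ogh'.

'oghn'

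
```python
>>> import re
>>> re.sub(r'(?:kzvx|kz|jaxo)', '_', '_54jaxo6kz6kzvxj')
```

Branches in `(...|...)` are attempted left-to-right; the first branch that allows the whole pattern to succeed is taken.
Every occurrence is swapped for '_'.

'_54_6_6_j'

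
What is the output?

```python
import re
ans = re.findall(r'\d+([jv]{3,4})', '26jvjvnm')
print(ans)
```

['jvjv']

The pattern matches one or more of a digit; then 3 to 4 of one of [jv] (captured).
Matches: at [0:6] match '26jvjv', group 1 = 'jvjv'.
With a single group, `findall` returns only what that group captured — 1 item.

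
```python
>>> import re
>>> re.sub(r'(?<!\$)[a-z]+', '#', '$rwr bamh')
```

'$r# #'

Because the assertion is negative and zero-width, positions next to the forbidden text are skipped.
Matches: at [2:4] → 'wr'; at [5:9] → 'bamh'.
`sub` substitutes '#' at each match site.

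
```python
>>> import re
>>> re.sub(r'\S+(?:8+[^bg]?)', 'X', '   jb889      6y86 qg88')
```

This matches one or more of a non-whitespace character; then one or more of a literal '8', then optionally any character except [bg] (non-capturing group).
Matches: at [3:8] → 'jb889'; at [14:18] → '6y86'; at [19:23] → 'qg88'.
Each match is replaced by 'X'.

'   X      X X'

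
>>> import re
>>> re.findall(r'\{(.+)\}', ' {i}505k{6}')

['i}505k{6']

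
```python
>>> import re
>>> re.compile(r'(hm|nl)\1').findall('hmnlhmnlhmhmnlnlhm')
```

`\1` is not a pattern — it's the concrete string captured by group 1, re-applied verbatim.
Walking the string: at [8:12] match 'hmhm', group 1 = 'hm'; at [12:16] match 'nlnl', group 1 = 'nl'.
With a single group, `findall` returns only what that group captured — 2 items.

['hm', 'nl']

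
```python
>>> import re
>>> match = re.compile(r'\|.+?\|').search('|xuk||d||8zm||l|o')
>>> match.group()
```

'|xuk|'

`search` walks the string left to right and returns the first match it finds.
The match spans [0:5] → '|xuk|'.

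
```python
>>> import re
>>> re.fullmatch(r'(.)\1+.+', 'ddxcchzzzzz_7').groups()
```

('d',)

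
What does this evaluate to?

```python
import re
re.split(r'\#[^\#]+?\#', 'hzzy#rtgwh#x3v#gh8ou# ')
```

['hzzy', 'x3v', ' ']

Matches to split on: at [4:11] → '#rtgwh#'; at [14:21] → '#gh8ou#'.
The string is cut at each match, leaving 3 pieces.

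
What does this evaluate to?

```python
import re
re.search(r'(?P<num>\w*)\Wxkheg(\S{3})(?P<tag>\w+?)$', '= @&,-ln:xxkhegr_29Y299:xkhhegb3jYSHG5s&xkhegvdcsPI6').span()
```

Pattern: zero or more of a word character (captured as 'num'); then a non-word character, then the literal 'xkh', then the literal 'eg'; then exactly 3 of a non-whitespace character (captured); then one or more of a word character (lazy) (captured as 'tag'); then anchored at the end.
`search` walks the string left to right and returns the first match it finds.
The match spans [24:52] → 'xkhhegb3jYSHG5s&xkhegvdcsPI6'.
Captured: group 1 = 'xkhhegb3jYSHG5s', group 2 = 'vdc', group 3 = 'sPI6'.

(24, 52)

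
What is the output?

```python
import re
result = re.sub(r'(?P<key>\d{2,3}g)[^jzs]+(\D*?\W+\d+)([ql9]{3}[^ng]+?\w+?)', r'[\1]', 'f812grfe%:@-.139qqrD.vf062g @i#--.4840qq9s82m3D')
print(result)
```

The pattern matches 2 to 3 of a digit, then a literal 'g' (captured as 'key'); then one or more of any character except [jzs]; then zero or more of a non-digit (lazy), then one or more of a non-word character, then one or more of a digit (captured); then exactly 3 of one of [ql9], then one or more of any character except [ng] (lazy), then one or more of a word character (lazy) (captured).
With the lazy modifier that quantifier settles for the fewest repetitions that let the rest of the pattern succeed (the atoms after it are unaffected and can still be greedy).
Matches: at [1:43] → '812grfe%:@-.139qqrD.vf062g @i#--.4840qq9s8'.
Each match is replaced using the text its own group 1 captured.

f[812g]2m3D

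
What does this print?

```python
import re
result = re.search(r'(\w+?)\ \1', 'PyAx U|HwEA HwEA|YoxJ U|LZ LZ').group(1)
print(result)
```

HwEA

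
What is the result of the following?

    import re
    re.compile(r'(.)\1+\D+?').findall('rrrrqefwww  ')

`\1` is not a pattern — it's the concrete string captured by group 1, re-applied verbatim.
Scanning left to right: at [0:5] match 'rrrrq', group 1 = 'r'; at [7:11] match 'www ', group 1 = 'w'.
Because there's exactly one group, `findall` drops the full match and keeps group 1 from each hit.

['r', 'w']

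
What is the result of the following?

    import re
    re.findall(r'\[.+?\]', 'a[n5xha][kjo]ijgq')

Walking the string: at [1:8] → '[n5xha]'; at [8:13] → '[kjo]'.
Since nothing is captured, `findall` lists the 2 matched substrings directly.

['[n5xha]', '[kjo]']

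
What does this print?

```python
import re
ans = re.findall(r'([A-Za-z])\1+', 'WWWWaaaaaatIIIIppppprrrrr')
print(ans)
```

['W', 'a', 'I', 'p', 'r']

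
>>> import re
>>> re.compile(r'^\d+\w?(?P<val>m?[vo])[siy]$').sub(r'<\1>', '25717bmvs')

'<mv>'

Pattern: anchored at the start of the string; then one or more of a digit, then optionally a word character; then optionally the literal 'm', then one of [vo] (captured as 'val'); then one of [siy]; then anchored at the end.
Each match is replaced using the text its own group 1 captured.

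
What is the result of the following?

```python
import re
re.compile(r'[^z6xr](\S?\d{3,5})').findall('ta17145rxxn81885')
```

['a17145', '81885']

This matches any character except [z6xr]; then optionally a non-whitespace character, then 3 to 5 of a digit (captured).
`findall` collects group 1 from each match (2 total).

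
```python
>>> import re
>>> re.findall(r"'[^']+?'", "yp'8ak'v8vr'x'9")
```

["'8ak'", "'x'"]

Since nothing is captured, `findall` lists the 2 matched substrings directly.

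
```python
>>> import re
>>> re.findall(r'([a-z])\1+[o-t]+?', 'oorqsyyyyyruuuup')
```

The backreference `\1` re-matches whatever the first group consumed, character for character.
`findall` collects group 1 from each match (3 total).

['o', 'y', 'u']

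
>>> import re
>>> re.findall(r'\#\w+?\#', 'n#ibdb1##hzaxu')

['#ibdb1#']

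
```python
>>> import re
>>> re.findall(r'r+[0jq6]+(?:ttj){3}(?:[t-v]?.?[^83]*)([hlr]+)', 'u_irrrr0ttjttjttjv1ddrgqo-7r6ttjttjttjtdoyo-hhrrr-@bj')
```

Pattern: one or more of a literal 'r', then one or more of one of [0jq6], then the literal 'ttj' repeated 3 times; then optionally a character in [t-v], then optionally any character, then zero or more of any character except [83] (non-capturing group); then one or more of one of [hlr] (captured).
Scanning left to right: at [3:49] match 'rrrr0ttjttjttjv1ddrgqo-7r6ttjttjttjtdoyo-hhrrr', group 1 = 'r'.
Because there's exactly one group, `findall` drops the full match and keeps group 1 from the one hit.

['r']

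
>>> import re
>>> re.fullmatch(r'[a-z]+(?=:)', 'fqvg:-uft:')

The lookaround is zero-width — it requires the adjacent text to match without consuming it, so the asserted text isn't part of the match.
`fullmatch` succeeds only if the pattern covers the string from start to end.
Here the string isn't matched end-to-end, so the call returns None.

None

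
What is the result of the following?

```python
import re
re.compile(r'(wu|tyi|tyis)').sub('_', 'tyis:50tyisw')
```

`|` is ordered: at each position the engine commits to the first alternative that works.
Matches: at [0:3] → 'tyi'; at [7:10] → 'tyi'.
`sub` substitutes '_' at each match site.

'_s:50_sw'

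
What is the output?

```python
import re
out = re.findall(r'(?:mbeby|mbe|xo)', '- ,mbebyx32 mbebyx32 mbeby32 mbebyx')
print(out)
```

['mbeby', 'mbeby', 'mbeby', 'mbeby']

Alternation tries branches left to right and keeps the first one that lets the overall match succeed at that position.
With no groups in the pattern, `findall` gives back each whole match — 4 here.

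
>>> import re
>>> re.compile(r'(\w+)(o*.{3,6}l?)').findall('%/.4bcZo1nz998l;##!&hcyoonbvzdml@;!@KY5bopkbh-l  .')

[('4bcZo1nz998l', ';##!&h'), ('cyoonbvzdml', '@;!@KY'), ('5bopkbh', '-l  .')]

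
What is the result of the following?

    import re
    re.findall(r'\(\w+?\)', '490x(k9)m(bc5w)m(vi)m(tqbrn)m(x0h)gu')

['(k9)', '(bc5w)', '(vi)', '(tqbrn)', '(x0h)']

Since nothing is captured, `findall` lists the 5 matched substrings directly.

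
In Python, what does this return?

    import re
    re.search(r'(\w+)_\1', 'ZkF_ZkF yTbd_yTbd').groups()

('ZkF',)

`\1` is not a pattern — it's the concrete string captured by group 1, re-applied verbatim.
`search` walks the string left to right and returns the first match it finds.
The match spans [0:7] → 'ZkF_ZkF'.
Captured: group 1 = 'ZkF'.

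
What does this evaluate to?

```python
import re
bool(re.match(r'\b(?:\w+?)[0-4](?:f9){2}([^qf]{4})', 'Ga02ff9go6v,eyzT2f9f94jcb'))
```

`re.match` won't scan ahead — the pattern has to work from the very first character.
Here position 0 doesn't satisfy it, so the call returns None, and `bool(None)` is False.

False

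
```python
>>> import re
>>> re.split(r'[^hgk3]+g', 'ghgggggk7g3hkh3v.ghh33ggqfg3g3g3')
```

['ghgggggk', '3hkh3', 'hh33gg', '3g3g3']

Pattern: one or more of any character except [hgk3]; then a literal 'g'.
Splitting on the pattern gives 4 pieces.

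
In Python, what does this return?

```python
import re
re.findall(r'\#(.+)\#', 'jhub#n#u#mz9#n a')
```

['n#u#mz9']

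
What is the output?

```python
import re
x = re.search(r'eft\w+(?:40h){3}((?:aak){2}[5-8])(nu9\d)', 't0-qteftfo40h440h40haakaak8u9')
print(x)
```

Here the pattern never matches, so the call returns None.

None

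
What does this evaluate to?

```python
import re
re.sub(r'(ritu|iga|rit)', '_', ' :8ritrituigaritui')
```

' :8____i'

`|` is ordered: at each position the engine commits to the first alternative that works.
Matches: at [3:6] → 'rit'; at [6:10] → 'ritu'; at [10:13] → 'iga'; at [13:17] → 'ritu'.
Each match is replaced by '_'.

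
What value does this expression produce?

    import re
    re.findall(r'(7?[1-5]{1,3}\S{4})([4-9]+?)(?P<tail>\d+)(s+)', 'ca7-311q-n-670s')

[('311q-n-', '6', '70', 's')]

The `?` after the quantifier makes it lazy — it takes as little as possible before letting the rest of the pattern try.
With 4 capturing groups, `findall` returns a 4-tuple per match.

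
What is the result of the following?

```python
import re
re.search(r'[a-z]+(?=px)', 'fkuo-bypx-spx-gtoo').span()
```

(5, 7)

Lookahead/lookbehind check context without consuming it, so the matched span excludes the asserted characters.
`search` walks the string left to right and returns the first match it finds.
The match spans [5:7] → 'by'.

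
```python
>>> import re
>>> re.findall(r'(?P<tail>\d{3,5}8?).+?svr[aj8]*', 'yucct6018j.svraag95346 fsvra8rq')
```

['6018', '95346']

Because the quantifier is non-greedy, it stops expanding at the earliest point where the rest of the pattern can succeed.
One capturing group, so `findall` returns just the captured substring from each match — 2 in all.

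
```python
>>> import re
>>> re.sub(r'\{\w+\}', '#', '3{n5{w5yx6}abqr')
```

Every occurrence is swapped for '#'.

'3{n5#abqr'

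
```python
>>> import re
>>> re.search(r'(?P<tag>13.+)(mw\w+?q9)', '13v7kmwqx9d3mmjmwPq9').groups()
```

The match spans [0:20] → '13v7kmwqx9d3mmjmwPq9'.
Captured: group 1 = '13v7kmwqx9d3mmj', group 2 = 'mwPq9'.

('13v7kmwqx9d3mmj', 'mwPq9')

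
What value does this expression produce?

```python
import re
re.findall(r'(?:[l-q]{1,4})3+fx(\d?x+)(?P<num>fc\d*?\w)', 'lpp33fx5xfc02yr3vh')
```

This matches 1 to 4 of a character in [l-q] (non-capturing group); then one or more of a literal '3', then the literal 'fx'; then optionally a digit, then one or more of the literal 'x' (captured); then the literal 'fc', then zero or more of a digit (lazy), then a word character (captured as 'num').
Because the quantifier is non-greedy, it stops expanding at the earliest point where the rest of the pattern can succeed.
Matches: at [0:12] match 'lpp33fx5xfc0', groups = ('5x', 'fc0').
`findall` packs the 2 group values into a tuple for every match.

[('5x', 'fc0')]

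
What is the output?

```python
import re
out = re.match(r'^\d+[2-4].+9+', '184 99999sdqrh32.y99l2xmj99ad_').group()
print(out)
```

184 99999sdqrh32.y99l2xmj99

This matches anchored at the start of the string; then one or more of a digit; then a character in [2-4], then one or more of any character; then one or more of a literal '9'.
`re.match` won't scan ahead — the pattern has to work from the very first character.
The match spans [0:27] → '184 99999sdqrh32.y99l2xmj99'.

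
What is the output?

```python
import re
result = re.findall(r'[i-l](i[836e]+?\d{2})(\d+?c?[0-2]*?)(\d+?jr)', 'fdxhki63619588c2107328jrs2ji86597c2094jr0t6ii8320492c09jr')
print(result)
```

[('i636', '19588c', '2107328jr'), ('i865', '97c', '2094jr'), ('i832', '0492c', '09jr')]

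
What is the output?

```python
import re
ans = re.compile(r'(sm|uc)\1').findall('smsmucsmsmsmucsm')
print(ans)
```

`\1` is not a pattern — it's the concrete string captured by group 1, re-applied verbatim.
Walking the string: at [0:4] match 'smsm', group 1 = 'sm'; at [6:10] match 'smsm', group 1 = 'sm'.
With a single group, `findall` returns only what that group captured — 2 items.

['sm', 'sm']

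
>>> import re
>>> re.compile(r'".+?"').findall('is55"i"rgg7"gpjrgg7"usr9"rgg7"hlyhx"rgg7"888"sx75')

`findall` yields the raw match text (4 of them) because the pattern has no groups.

['"i"', '"gpjrgg7"', '"rgg7"', '"rgg7"']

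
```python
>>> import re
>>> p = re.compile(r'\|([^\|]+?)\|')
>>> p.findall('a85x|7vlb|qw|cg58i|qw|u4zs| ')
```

['7vlb', 'cg58i', 'u4zs']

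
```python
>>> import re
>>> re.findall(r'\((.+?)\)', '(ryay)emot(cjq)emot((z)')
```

A `+?`/`*?`/`{m,n}?` starts at its minimum and grows only as far as needed for what follows to match.
One capturing group, so `findall` returns just the captured substring from each match — 3 in all.

['ryay', 'cjq', '(z']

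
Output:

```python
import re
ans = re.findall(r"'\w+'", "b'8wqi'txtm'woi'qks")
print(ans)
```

Since nothing is captured, `findall` lists the 2 matched substrings directly.

["'8wqi'", "'woi'"]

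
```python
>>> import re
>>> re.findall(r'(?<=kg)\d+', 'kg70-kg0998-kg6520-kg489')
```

['70', '0998', '6520', '489']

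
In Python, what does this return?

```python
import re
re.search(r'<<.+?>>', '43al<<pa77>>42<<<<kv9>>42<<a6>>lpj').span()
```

(4, 12)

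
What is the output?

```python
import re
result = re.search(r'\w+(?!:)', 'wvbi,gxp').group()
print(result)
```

Because the assertion is negative and zero-width, positions next to the forbidden text are skipped.
The match spans [0:4] → 'wvbi'.

wvbi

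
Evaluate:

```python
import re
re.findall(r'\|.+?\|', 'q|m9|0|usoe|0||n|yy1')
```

No capturing groups, so `findall` returns the 3 full match strings.

['|m9|', '|usoe|', '||n|']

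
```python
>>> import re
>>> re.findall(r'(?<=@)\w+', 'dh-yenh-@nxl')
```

The `(?=…)`/`(?<=…)` assertion just peeks at neighbouring text; it doesn't advance the match position.
Scanning left to right: at [9:12] → 'nxl'.
With no groups in the pattern, `findall` gives back each whole match — 1 here.

['nxl']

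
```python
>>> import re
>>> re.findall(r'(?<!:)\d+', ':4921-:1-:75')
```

['921', '5']

Because the assertion is negative and zero-width, positions next to the forbidden text are skipped.
Matches: at [2:5] → '921'; at [11:12] → '5'.
No capturing groups, so `findall` returns the 2 full match strings.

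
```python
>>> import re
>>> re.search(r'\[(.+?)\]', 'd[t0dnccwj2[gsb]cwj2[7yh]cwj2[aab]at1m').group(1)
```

't0dnccwj2[gsb'

A `+?`/`*?`/`{m,n}?` starts at its minimum and grows only as far as needed for what follows to match.
`re.search` tries every starting position until one works.
The match spans [1:16] → '[t0dnccwj2[gsb]'.
Captured: group 1 = 't0dnccwj2[gsb'.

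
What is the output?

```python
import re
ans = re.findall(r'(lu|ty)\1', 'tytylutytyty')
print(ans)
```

`\1` is not a pattern — it's the concrete string captured by group 1, re-applied verbatim.
Scanning left to right: at [0:4] match 'tyty', group 1 = 'ty'; at [6:10] match 'tyty', group 1 = 'ty'.
`findall` collects group 1 from each match (2 total).

['ty', 'ty']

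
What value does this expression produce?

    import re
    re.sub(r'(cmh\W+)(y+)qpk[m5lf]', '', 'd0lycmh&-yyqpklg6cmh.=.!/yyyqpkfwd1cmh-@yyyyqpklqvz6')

The pattern matches the literal 'cmh', then one or more of a non-word character (captured); then one or more of a literal 'y' (captured); then the literal 'qpk', then one of [m5lf].
`sub` substitutes '' at each match site.

'd0lyg6wd1qvz6'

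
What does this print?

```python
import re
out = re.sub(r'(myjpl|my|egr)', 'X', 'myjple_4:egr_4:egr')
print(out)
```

Xe_4:X_4:X

Alternation isn't longest-match — the leftmost alternative that fits at this position is chosen.
Matches: at [0:5] → 'myjpl'; at [9:12] → 'egr'; at [15:18] → 'egr'.
`sub` substitutes 'X' at each match site.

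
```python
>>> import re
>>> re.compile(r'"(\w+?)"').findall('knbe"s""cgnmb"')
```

['s', 'cgnmb']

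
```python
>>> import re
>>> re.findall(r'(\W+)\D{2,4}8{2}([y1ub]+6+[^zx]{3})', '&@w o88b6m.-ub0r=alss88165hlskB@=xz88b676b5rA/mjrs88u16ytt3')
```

[('&@', 'b6m.-'), ('=', '165hl'), ('@=', 'b676b'), ('/', 'u16ytt')]

Pattern: one or more of a non-word character (captured); then 2 to 4 of a non-digit, then exactly 2 of a literal '8'; then one or more of one of [y1ub], then one or more of the literal '6', then exactly 3 of any character except [zx] (captured).
Matches: at [0:12] match '&@w o88b6m.-', groups = ('&@', 'b6m.-'); at [16:28] match '=alss88165hl', groups = ('=', '165hl'); at [31:42] match '@=xz88b676b', groups = ('@=', 'b676b'); at [45:58] match '/mjrs88u16ytt', groups = ('/', 'u16ytt').
Multiple groups make `findall` return tuples — one 2-tuple for each match.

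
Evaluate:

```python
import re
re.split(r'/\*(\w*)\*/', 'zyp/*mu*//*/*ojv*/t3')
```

Matches to split on: at [3:9] → '/*mu*/'; at [11:18] → '/*ojv*/'.
Because the pattern has a capturing group, `split` also inserts each captured text between the pieces.

['zyp', 'mu', '/*', 'ojv', 't3']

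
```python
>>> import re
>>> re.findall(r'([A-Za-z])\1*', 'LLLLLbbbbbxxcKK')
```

The backreference `\1` re-matches whatever the first group consumed, character for character.
Walking the string: at [0:5] match 'LLLLL', group 1 = 'L'; at [5:10] match 'bbbbb', group 1 = 'b'; at [10:12] match 'xx', group 1 = 'x'; at [12:13] match 'c', group 1 = 'c'; at [13:15] match 'KK', group 1 = 'K'.
With a single group, `findall` returns only what that group captured — 5 items.

['L', 'b', 'x', 'c', 'K']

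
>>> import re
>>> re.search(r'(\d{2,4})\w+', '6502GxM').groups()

The match spans [0:7] → '6502GxM'.
Captured: group 1 = '6502'.

('6502',)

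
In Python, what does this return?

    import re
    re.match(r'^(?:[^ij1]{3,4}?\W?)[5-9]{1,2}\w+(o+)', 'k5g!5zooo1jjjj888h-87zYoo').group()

'k5g!5zooo'

This matches anchored at the start of the string; then 3 to 4 of any character except [ij1] (lazy), then optionally a non-word character (non-capturing group); then 1 to 2 of a character in [5-9], then one or more of a word character; then one or more of a literal 'o' (captured).
`match` is anchored at position 0; if the pattern doesn't fit there, it returns None.
The match spans [0:9] → 'k5g!5zooo'.
Captured: group 1 = 'o'.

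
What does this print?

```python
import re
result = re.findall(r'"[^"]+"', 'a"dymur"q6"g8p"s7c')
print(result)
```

Walking the string: at [1:8] → '"dymur"'; at [10:15] → '"g8p"'.
No capturing groups, so `findall` returns the 2 full match strings.

['"dymur"', '"g8p"']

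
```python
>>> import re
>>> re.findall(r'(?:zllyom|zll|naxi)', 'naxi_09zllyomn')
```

['naxi', 'zllyom']

Branches in `(...|...)` are attempted left-to-right; the first branch that allows the whole pattern to succeed is taken.
`findall` yields the raw match text (2 of them) because the pattern has no groups.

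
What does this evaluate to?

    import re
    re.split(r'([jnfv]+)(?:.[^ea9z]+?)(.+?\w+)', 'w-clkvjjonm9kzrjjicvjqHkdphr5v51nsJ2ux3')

['w-clk', 'vjj', 'm9kzrjjicvjqHkdphr5v51nsJ2ux3', '']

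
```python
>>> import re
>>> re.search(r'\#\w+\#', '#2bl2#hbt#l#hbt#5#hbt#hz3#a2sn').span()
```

(0, 6)

`search` walks the string left to right and returns the first match it finds.
The match spans [0:6] → '#2bl2#'.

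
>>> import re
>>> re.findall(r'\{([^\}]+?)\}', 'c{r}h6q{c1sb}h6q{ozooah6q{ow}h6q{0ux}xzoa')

With a single group, `findall` returns only what that group captured — 4 items.

['r', 'c1sb', 'ozooah6q{ow', '0ux']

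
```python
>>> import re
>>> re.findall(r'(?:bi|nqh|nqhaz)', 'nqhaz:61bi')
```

['nqh', 'bi']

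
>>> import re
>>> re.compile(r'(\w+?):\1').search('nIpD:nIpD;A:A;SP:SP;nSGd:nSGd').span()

(0, 9)

`\1` has to match the exact text group 1 already captured.
`re.search` scans for the first position where the pattern succeeds.
The match spans [0:9] → 'nIpD:nIpD'.
Captured: group 1 = 'nIpD'.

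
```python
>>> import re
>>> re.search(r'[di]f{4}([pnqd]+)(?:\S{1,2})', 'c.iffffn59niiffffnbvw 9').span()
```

The pattern matches one of [di], then exactly 4 of a literal 'f'; then one or more of one of [pnqd] (captured); then 1 to 2 of a non-whitespace character (non-capturing group).
`re.search` tries every starting position until one works.
The match spans [2:10] → 'iffffn59'.
Captured: group 1 = 'n'.

(2, 10)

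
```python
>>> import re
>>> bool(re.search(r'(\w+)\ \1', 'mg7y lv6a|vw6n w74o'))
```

`\1` is not a pattern — it's the concrete string captured by group 1, re-applied verbatim.
Here the pattern never matches, so the call returns None, and `bool(None)` is False.

False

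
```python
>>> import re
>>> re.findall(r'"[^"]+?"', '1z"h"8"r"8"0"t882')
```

['"h"', '"r"', '"0"']

No capturing groups, so `findall` returns the 3 full match strings.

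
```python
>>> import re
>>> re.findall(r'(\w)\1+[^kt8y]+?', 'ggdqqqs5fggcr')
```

['g', 'q', 'g']

`\1` is not a pattern — it's the concrete string captured by group 1, re-applied verbatim.
`findall` collects group 1 from each match (3 total).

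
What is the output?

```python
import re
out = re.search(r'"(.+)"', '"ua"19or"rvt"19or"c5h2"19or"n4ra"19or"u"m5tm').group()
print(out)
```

"ua"19or"rvt"19or"c5h2"19or"n4ra"19or"u"

The match spans [0:40] → '"ua"19or"rvt"19or"c5h2"19or"n4ra"19or"u"'.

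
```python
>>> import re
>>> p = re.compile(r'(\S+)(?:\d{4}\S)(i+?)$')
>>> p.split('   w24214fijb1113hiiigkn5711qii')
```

['   ', 'w24214fijb1113hiiigkn', 'ii', '']

Because the pattern has a capturing group, `split` also inserts each captured text between the pieces.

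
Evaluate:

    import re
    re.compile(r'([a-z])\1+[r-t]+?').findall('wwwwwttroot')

['w', 'o']

After group 1 captures some text, `\1` only succeeds where that same text appears again.
Scanning left to right: at [0:6] match 'wwwwwt', group 1 = 'w'; at [8:11] match 'oot', group 1 = 'o'.
`findall` collects group 1 from each match (2 total).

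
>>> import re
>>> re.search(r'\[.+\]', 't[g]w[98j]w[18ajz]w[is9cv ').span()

(1, 18)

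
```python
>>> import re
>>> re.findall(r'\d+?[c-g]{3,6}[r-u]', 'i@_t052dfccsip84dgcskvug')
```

The pattern matches one or more of a digit (lazy); then 3 to 6 of a character in [c-g], then a character in [r-u].
Matches: at [4:12] → '052dfccs'; at [14:20] → '84dgcs'.
With no groups in the pattern, `findall` gives back each whole match — 2 here.

['052dfccs', '84dgcs']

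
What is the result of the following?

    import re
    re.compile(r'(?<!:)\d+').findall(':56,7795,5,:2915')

The negative lookaround is zero-width — it rules out positions where the adjacent text would match, without consuming anything.
Scanning left to right: at [2:3] → '6'; at [4:8] → '7795'; at [9:10] → '5'; at [13:16] → '915'.
Since nothing is captured, `findall` lists the 4 matched substrings directly.

['6', '7795', '5', '915']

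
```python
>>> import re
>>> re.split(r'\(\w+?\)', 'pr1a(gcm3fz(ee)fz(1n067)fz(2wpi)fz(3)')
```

Each match becomes a cut point; 5 segments remain.

['pr1a(gcm3fz', 'fz', 'fz', 'fz', '']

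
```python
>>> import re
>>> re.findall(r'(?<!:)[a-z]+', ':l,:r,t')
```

['t']

Because the assertion is negative and zero-width, positions next to the forbidden text are skipped.
Scanning left to right: at [6:7] → 't'.
With no groups in the pattern, `findall` gives back each whole match — 1 here.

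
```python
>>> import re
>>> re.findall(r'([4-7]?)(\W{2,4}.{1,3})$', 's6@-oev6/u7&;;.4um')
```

[('7', '&;;.4um')]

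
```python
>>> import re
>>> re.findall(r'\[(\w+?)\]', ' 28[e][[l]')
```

Because there's exactly one group, `findall` drops the full match and keeps group 1 from each hit.

['e', 'l']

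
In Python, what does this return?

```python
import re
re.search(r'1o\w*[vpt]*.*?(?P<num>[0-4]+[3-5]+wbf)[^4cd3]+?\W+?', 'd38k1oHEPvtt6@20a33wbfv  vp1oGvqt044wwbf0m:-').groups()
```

Pattern: the literal '1o', then zero or more of a word character; then zero or more of one of [vpt], then zero or more of any character (lazy); then one or more of a character in [0-4], then one or more of a character in [3-5], then the literal 'wbf' (captured as 'num'); then one or more of any character except [4cd3] (lazy); then one or more of a non-word character (lazy).
A non-greedy quantifier consumes as few characters as it can — just enough that the remainder of the pattern still matches from where it stops; whatever follows it matches normally.
Unlike `match`, `search` isn't anchored — it looks for the pattern anywhere in the string.
The match spans [4:24] → '1oHEPvtt6@20a33wbfv '.
Captured: group 1 = '33wbf'.

('33wbf',)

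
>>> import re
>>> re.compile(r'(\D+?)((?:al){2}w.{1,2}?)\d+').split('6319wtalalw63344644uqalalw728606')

The pattern matches one or more of a non-digit (lazy) (captured); then the literal 'al' repeated 2 times, then a literal 'w', then 1 to 2 of any character (lazy) (captured); then one or more of a digit.
Matches to split on: at [4:19] → 'wtalalw63344644'; at [19:32] → 'uqalalw728606'.
With a capturing group present, the delimiter's captured portion is kept in the result list.

['6319', 'wt', 'alalw6', '', 'uq', 'alalw7', '']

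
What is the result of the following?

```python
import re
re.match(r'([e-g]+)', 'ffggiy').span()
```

(0, 4)

Pattern: one or more of a character in [e-g] (captured).
`re.match` won't scan ahead — the pattern has to work from the very first character.
The match spans [0:4] → 'ffgg'.
Captured: group 1 = 'ffgg'.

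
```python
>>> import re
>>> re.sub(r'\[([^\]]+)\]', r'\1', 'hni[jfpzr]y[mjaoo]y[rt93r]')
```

Matches: at [3:10] → '[jfpzr]'; at [11:18] → '[mjaoo]'; at [19:26] → '[rt93r]'.
`\1` in the replacement pulls in group 1's text for each match.

'hnijfpzrymjaooyrt93r'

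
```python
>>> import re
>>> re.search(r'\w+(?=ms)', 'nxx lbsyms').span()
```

The lookaround is zero-width — it requires the adjacent text to match without consuming it, so the asserted text isn't part of the match.
Unlike `match`, `search` isn't anchored — it looks for the pattern anywhere in the string.
The match spans [4:8] → 'lbsy'.

(4, 8)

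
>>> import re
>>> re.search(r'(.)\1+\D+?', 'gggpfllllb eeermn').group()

'gggp'

A backreference is literal: `\1` must see the identical characters the first group matched.
`re.search` tries every starting position until one works.
The match spans [0:4] → 'gggp'.
Captured: group 1 = 'g'.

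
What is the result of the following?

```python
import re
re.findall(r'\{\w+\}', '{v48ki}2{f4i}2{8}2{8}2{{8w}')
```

['{v48ki}', '{f4i}', '{8}', '{8}', '{8w}']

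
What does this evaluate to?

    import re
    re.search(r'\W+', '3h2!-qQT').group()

'!-'

The pattern matches one or more of a non-word character.
`re.search` tries every starting position until one works.
The match spans [3:5] → '!-'.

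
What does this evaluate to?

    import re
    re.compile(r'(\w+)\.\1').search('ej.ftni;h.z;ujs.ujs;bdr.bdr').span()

(12, 19)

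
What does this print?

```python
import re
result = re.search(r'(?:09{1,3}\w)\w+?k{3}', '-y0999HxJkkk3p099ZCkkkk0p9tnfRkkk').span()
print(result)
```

(2, 12)

This matches the literal '0', then 1 to 3 of the literal '9', then a word character (non-capturing group); then one or more of a word character (lazy), then exactly 3 of a literal 'k'.
Unlike `match`, `search` isn't anchored — it looks for the pattern anywhere in the string.
The match spans [2:12] → '0999HxJkkk'.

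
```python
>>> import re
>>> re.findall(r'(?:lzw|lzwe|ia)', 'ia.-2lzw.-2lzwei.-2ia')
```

Branches in `(...|...)` are attempted left-to-right; the first branch that allows the whole pattern to succeed is taken.
With no groups in the pattern, `findall` gives back each whole match — 4 here.

['ia', 'lzw', 'lzw', 'ia']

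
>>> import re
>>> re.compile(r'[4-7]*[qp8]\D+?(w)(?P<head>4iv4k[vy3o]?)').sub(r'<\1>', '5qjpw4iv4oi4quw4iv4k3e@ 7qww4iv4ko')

The pattern matches zero or more of a character in [4-7], then one of [qp8], then one or more of a non-digit (lazy); then a literal 'w' (captured); then the literal '4iv', then the literal '4k', then optionally one of [vy3o] (captured as 'head').
Matches: at [11:21] → '4quw4iv4k3'; at [24:34] → '7qww4iv4ko'.
Each match is replaced using the text its own group 1 captured.

'5qjpw4iv4oi<w>e@ <w>'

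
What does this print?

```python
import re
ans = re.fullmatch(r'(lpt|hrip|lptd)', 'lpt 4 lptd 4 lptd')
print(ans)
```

`re.fullmatch` is like wrapping the pattern in `^…$` (in single-line mode).
Here there's no way to consume every character, so the call returns None.

None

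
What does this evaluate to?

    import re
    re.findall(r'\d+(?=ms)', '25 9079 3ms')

Lookahead/lookbehind check context without consuming it, so the matched span excludes the asserted characters.
Walking the string: at [8:9] → '3'.
With no groups in the pattern, `findall` gives back each whole match — 1 here.

['3']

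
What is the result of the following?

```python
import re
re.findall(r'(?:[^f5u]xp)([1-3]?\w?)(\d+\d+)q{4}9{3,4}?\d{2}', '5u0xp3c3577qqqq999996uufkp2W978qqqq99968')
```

Pattern: any character except [f5u], then the literal 'xp' (non-capturing group); then optionally a character in [1-3], then optionally a word character (captured); then one or more of a digit, then one or more of a digit (captured); then exactly 4 of a literal 'q', then 3 to 4 of the literal '9' (lazy), then exactly 2 of a digit.
2 groups means the one result is a tuple of 2 captured strings — 1 here.

[('3c', '3577')]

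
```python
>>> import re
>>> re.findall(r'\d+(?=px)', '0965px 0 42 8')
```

The lookaround is zero-width — it requires the adjacent text to match without consuming it, so the asserted text isn't part of the match.
Scanning left to right: at [0:4] → '0965'.
Since nothing is captured, `findall` lists the 1 matched substring directly.

['0965']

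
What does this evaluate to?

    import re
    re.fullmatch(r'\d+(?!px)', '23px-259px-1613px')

The negative lookaround is zero-width — it rules out positions where the adjacent text would match, without consuming anything.
`fullmatch` succeeds only if the pattern covers the string from start to end.
Here the pattern can't cover the whole string, so the call returns None.

None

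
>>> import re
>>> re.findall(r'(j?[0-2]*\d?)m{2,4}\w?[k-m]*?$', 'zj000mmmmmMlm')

['']

The pattern matches optionally the literal 'j', then zero or more of a character in [0-2], then optionally a digit (captured); then 2 to 4 of a literal 'm'; then optionally a word character, then zero or more of a character in [k-m] (lazy); then anchored at the end.
Walking the string: at [6:13] match 'mmmmMlm', group 1 = ''.
With a single group, `findall` returns only what that group captured — 1 item.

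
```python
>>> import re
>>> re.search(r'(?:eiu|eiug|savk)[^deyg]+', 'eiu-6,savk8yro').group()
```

`re.search` scans for the first position where the pattern succeeds.
The match spans [0:11] → 'eiu-6,savk8'.

'eiu-6,savk8'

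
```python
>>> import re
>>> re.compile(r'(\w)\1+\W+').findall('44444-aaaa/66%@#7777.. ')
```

`\1` is not a pattern — it's the concrete string captured by group 1, re-applied verbatim.
With a single group, `findall` returns only what that group captured — 4 items.

['4', 'a', '6', '7']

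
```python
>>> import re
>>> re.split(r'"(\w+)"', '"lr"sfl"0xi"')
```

['', 'lr', 'sfl', '0xi', '']

Matches to split on: at [0:4] → '"lr"'; at [7:12] → '"0xi"'.
`re.split` interleaves the captured-group text with the surrounding fragments.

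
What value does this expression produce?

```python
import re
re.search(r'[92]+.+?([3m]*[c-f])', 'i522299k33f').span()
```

The match spans [2:11] → '22299k33f'.

(2, 11)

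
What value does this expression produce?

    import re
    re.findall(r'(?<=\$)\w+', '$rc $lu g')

The `(?=…)`/`(?<=…)` assertion just peeks at neighbouring text; it doesn't advance the match position.
Scanning left to right: at [1:3] → 'rc'; at [5:7] → 'lu'.
Since nothing is captured, `findall` lists the 2 matched substrings directly.

['rc', 'lu']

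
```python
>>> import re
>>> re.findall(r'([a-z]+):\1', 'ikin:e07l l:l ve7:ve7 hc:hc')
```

`\1` has to match the exact text group 1 already captured.
Walking the string: at [10:13] match 'l:l', group 1 = 'l'; at [22:27] match 'hc:hc', group 1 = 'hc'.
`findall` collects group 1 from each match (2 total).

['l', 'hc']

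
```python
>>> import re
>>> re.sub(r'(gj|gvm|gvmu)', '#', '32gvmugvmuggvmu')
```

'32#u#ug#u'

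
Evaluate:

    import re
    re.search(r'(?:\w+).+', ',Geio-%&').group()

'Geio-%&'

Pattern: one or more of a word character (non-capturing group); then one or more of any character.
The match spans [1:8] → 'Geio-%&'.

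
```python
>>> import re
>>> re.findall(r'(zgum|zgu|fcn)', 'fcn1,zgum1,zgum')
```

['fcn', 'zgum', 'zgum']

The regex engine tests alternatives in the order written; an earlier branch that matches wins even if a later one would match more.
With a single group, `findall` returns only what that group captured — 3 items.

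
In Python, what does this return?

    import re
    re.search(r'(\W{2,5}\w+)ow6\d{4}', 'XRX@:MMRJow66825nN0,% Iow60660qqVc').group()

'@:MMRJow66825'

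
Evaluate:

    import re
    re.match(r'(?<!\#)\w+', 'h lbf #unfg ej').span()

(0, 1)

A negative assertion filters positions out without eating any characters.
`re.match` won't scan ahead — the pattern has to work from the very first character.
The match spans [0:1] → 'h'.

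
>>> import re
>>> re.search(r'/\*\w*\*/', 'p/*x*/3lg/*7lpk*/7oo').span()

(1, 6)

The match spans [1:6] → '/*x*/'.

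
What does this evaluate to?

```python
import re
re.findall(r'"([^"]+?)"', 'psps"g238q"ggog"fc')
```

['g238q']

One capturing group, so `findall` returns just the captured substring from the one match — 1 in all.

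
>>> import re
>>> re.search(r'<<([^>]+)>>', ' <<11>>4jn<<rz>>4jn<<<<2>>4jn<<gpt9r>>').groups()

('11',)

`search` walks the string left to right and returns the first match it finds.
The match spans [1:7] → '<<11>>'.
Captured: group 1 = '11'.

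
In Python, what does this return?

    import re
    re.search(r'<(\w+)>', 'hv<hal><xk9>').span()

`re.search` tries every starting position until one works.
The match spans [2:7] → '<hal>'.
Captured: group 1 = 'hal'.

(2, 7)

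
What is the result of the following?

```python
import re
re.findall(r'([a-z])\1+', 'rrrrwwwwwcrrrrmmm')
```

`\1` is not a pattern — it's the concrete string captured by group 1, re-applied verbatim.
Scanning left to right: at [0:4] match 'rrrr', group 1 = 'r'; at [4:9] match 'wwwww', group 1 = 'w'; at [10:14] match 'rrrr', group 1 = 'r'; at [14:17] match 'mmm', group 1 = 'm'.
Because there's exactly one group, `findall` drops the full match and keeps group 1 from each hit.

['r', 'w', 'r', 'm']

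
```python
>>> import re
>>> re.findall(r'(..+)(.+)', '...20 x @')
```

[('...20 x ', '@')]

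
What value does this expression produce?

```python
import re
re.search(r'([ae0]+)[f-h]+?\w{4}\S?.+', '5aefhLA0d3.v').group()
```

This matches one or more of one of [ae0] (captured); then one or more of a character in [f-h] (lazy), then exactly 4 of a word character, then optionally a non-whitespace character; then one or more of any character.
`re.search` scans for the first position where the pattern succeeds.
The match spans [1:12] → 'aefhLA0d3.v'.
Captured: group 1 = 'ae'.

'aefhLA0d3.v'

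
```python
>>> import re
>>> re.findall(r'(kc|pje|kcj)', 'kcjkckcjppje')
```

`|` is ordered: at each position the engine commits to the first alternative that works.
Scanning left to right: at [0:2] match 'kc', group 1 = 'kc'; at [3:5] match 'kc', group 1 = 'kc'; at [5:7] match 'kc', group 1 = 'kc'; at [9:12] match 'pje', group 1 = 'pje'.
Because there's exactly one group, `findall` drops the full match and keeps group 1 from each hit.

['kc', 'kc', 'kc', 'pje']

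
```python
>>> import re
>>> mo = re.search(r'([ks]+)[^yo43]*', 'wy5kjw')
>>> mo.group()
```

This matches one or more of one of [ks] (captured); then zero or more of any character except [yo43].
`search` walks the string left to right and returns the first match it finds.
The match spans [3:6] → 'kjw'.
Captured: group 1 = 'k'.

'kjw'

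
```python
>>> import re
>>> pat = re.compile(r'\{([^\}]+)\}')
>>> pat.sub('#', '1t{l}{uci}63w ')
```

'1t##63w '

Matches: at [2:5] → '{l}'; at [5:10] → '{uci}'.
Every occurrence is swapped for '#'.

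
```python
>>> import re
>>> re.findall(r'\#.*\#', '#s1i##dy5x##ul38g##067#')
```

Matches: at [0:23] → '#s1i##dy5x##ul38g##067#'.
No capturing groups, so `findall` returns the 1 full match string.

['#s1i##dy5x##ul38g##067#']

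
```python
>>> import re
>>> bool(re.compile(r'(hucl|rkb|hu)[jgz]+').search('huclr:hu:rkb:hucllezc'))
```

Here no position works, so the call returns None, and `bool(None)` is False.

False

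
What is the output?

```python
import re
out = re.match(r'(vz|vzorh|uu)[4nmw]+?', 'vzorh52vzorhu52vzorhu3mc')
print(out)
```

None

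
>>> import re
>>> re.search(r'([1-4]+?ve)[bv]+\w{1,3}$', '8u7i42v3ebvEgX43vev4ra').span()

(14, 22)

The pattern matches one or more of a character in [1-4] (lazy), then the literal 've' (captured); then one or more of one of [bv], then 1 to 3 of a word character; then anchored at the end.
The match spans [14:22] → '43vev4ra'.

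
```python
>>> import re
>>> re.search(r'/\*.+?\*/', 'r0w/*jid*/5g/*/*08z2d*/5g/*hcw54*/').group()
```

'/*jid*/'

The `?` after the quantifier makes it lazy — it takes as little as possible before letting the rest of the pattern try.
Unlike `match`, `search` isn't anchored — it looks for the pattern anywhere in the string.
The match spans [3:10] → '/*jid*/'.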